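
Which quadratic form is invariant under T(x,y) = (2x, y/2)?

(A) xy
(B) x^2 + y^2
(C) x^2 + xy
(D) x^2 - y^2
A

T multiplies x by 2 and divides y by 2.
Substitute the transformed coordinates into each option and compare with the original:
(A) xy  ->  (2x)(y/2) = xy   [equals xy: invariant]
(B) x^2 + y^2  ->  (2x)^2 + (y/2)^2 = 4x^2 + y^2/4   [differs from x^2 + y^2: not invariant]
(C) x^2 + xy  ->  (2x)^2 + (2x)(y/2) = 4x^2 + xy   [differs from x^2 + xy: not invariant]
(D) x^2 - y^2  ->  (2x)^2 - (y/2)^2 = 4x^2 - y^2/4   [differs from x^2 - y^2: not invariant]

Only option (A), xy, is unchanged by the transformation.
The factors 2 and 1/2 cancel only in the pure product xy.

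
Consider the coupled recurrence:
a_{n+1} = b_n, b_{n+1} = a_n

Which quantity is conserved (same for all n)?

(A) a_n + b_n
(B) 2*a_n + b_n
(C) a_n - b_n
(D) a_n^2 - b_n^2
A

Replace a_n by a_{n+1} = b_n and b_n by b_{n+1} = a_n in each option and simplify:
(A) a_n + b_n  ->  (b_n) + (a_n) = a_n + b_n   [conserved]
(B) 2*a_n + b_n  ->  2*(b_n) + (a_n) = a_n + 2*b_n   [not conserved]
(C) a_n - b_n  ->  (b_n) - (a_n) = -a_n + b_n   [not conserved]
(D) a_n^2 - b_n^2  ->  (b_n)^2 - (a_n)^2 = -a_n^2 + b_n^2   [not conserved]

Only (A) a_n + b_n returns to itself after one step, so it is the conserved quantity.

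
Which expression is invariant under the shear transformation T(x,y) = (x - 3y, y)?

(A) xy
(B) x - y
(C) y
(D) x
C

Under the shear T(x,y) = (x - 3y, y):
Substitute the transformed coordinates into each option and compare with the original:
(A) xy  ->  (x - 3y)(y) = xy - 3y^2   [differs from xy: not invariant]
(B) x - y  ->  (x - 3y) - (y) = x - 4y   [differs from x - y: not invariant]
(C) y  ->  (y) = y   [equals y: invariant]
(D) x  ->  (x - 3y) = x - 3y   [differs from x: not invariant]

Only option (C), y, is unchanged by the transformation.
A horizontal shear moves points parallel to the x-axis, so the y-coordinate (and any function of y alone) is unchanged.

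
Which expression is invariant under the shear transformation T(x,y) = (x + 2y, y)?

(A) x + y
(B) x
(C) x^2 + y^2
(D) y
D

Under the shear T(x,y) = (x + 2y, y):
Substitute the transformed coordinates into each option and compare with the original:
(A) x + y  ->  (x + 2y) + (y) = x + 3y   [differs from x + y: not invariant]
(B) x  ->  (x + 2y) = x + 2y   [differs from x: not invariant]
(C) x^2 + y^2  ->  (x + 2y)^2 + (y)^2 = x^2 + 4xy + 5y^2   [differs from x^2 + y^2: not invariant]
(D) y  ->  (y) = y   [equals y: invariant]

Only option (D), y, is unchanged by the transformation.
A horizontal shear moves points parallel to the x-axis, so the y-coordinate (and any function of y alone) is unchanged.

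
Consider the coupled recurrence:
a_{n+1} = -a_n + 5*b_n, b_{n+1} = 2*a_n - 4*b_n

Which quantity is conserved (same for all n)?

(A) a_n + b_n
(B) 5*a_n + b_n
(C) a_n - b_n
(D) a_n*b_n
A

Replace a_n by a_{n+1} = -a_n + 5*b_n and b_n by b_{n+1} = 2*a_n - 4*b_n in each option and simplify:
(A) a_n + b_n  ->  (-a_n + 5*b_n) + (2*a_n - 4*b_n) = a_n + b_n   [conserved]
(B) 5*a_n + b_n  ->  5*(-a_n + 5*b_n) + (2*a_n - 4*b_n) = -3*a_n + 21*b_n   [not conserved]
(C) a_n - b_n  ->  (-a_n + 5*b_n) - (2*a_n - 4*b_n) = -3*a_n + 9*b_n   [not conserved]
(D) a_n*b_n  ->  (-a_n + 5*b_n)*(2*a_n - 4*b_n) = -2*a_n^2 + 14*a_n*b_n - 20*b_n^2   [not conserved]

Only (A) a_n + b_n returns to itself after one step, so it is the conserved quantity.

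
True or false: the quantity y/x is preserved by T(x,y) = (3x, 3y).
True

Substitute T(x,y) = (3x, 3y) into the expression and compare with the original.

Original: y/x
After applying T: (3y)/(3x) = y/x

This is identical to the original y/x, so the expression is invariant.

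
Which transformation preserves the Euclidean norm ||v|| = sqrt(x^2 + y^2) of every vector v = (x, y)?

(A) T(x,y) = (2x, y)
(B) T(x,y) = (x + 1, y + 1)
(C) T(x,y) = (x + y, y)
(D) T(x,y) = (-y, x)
D

A transformation preserves a norm if ||T(v)|| = ||v|| for every v; a single vector where the norm changes rules an option out.

(A) T(x,y) = (2x, y): v = (1, 0) has norm sqrt((1)^2 + (0)^2) = 1, but T(v) = (2, 0) has norm 2 -- not preserved.
(B) T(x,y) = (x + 1, y + 1): v = (1, 0) has norm sqrt((1)^2 + (0)^2) = 1, but T(v) = (2, 1) has norm sqrt(5) -- not preserved.
(C) T(x,y) = (x + y, y): v = (0, 1) has norm sqrt((0)^2 + (1)^2) = 1, but T(v) = (1, 1) has norm sqrt(2) -- not preserved.
(D) T(x,y) = (-y, x): preserves the norm -- it is an orthogonal map (a rotation/reflection), and (-y)^2 + (x)^2 simplifies to x^2 + y^2.

Therefore the answer is (D).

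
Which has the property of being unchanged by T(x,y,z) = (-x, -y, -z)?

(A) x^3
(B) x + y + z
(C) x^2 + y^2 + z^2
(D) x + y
C

Apply T(x,y,z) = (-x, -y, -z) to each option, i.e. replace (x, y, z) by the transformed coordinates.
Substitute the transformed coordinates into each option and compare with the original:
(A) x^3  ->  (-x)^3 = -x^3   [differs from x^3: not invariant]
(B) x + y + z  ->  (-x) + (-y) + (-z) = -x - y - z   [differs from x + y + z: not invariant]
(C) x^2 + y^2 + z^2  ->  (-x)^2 + (-y)^2 + (-z)^2 = x^2 + y^2 + z^2   [equals x^2 + y^2 + z^2: invariant]
(D) x + y  ->  (-x) + (-y) = -x - y   [differs from x + y: not invariant]

Only option (C), x^2 + y^2 + z^2, is unchanged by the transformation.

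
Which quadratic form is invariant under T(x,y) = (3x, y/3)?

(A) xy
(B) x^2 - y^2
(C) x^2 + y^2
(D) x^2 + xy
A

T multiplies x by 3 and divides y by 3.
Substitute the transformed coordinates into each option and compare with the original:
(A) xy  ->  (3x)(y/3) = xy   [equals xy: invariant]
(B) x^2 - y^2  ->  (3x)^2 - (y/3)^2 = 9x^2 - y^2/9   [differs from x^2 - y^2: not invariant]
(C) x^2 + y^2  ->  (3x)^2 + (y/3)^2 = 9x^2 + y^2/9   [differs from x^2 + y^2: not invariant]
(D) x^2 + xy  ->  (3x)^2 + (3x)(y/3) = 9x^2 + xy   [differs from x^2 + xy: not invariant]

Only option (A), xy, is unchanged by the transformation.
The factors 3 and 1/3 cancel only in the pure product xy.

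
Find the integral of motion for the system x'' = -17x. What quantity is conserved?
E = (x')^2 + 17x^2

Multiply the equation by x':
x' * x'' = -17x * x'
The left side is d/dt[(x')^2/2] and the right side is d/dt[-17x^2/2], so
d/dt[(x')^2/2 + 17x^2/2] = 0, i.e. (x')^2/2 + 17x^2/2 = constant.
Multiplying by 2, the integral of motion is E = (x')^2 + 17x^2.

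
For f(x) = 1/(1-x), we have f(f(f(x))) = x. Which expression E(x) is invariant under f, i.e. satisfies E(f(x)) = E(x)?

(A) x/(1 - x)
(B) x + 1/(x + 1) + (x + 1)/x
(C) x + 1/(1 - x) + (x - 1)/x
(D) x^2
C

Replace x by f(x) = 1/(1 - x) in each option and simplify. As a quick numerical cross-check, also compare E(4) with E(f(4)) = E(-1/3).

(A) x/(1 - x)  ->  (1/(1 - x))/(1 - (1/(1 - x))) = -1/x; check: E(4) = -4/3 but E(-1/3) = -1/4.   [not invariant]
(B) x + 1/(x + 1) + (x + 1)/x  ->  (1/(1 - x)) + 1/((1/(1 - x)) + 1) + ((1/(1 - x)) + 1)/(1/(1 - x)) = (-x^3 + 6x^2 - 11x + 7)/(x^2 - 3x + 2); check: E(4) = 109/20 but E(-1/3) = -5/6.   [not invariant]
(C) x + 1/(1 - x) + (x - 1)/x  ->  (1/(1 - x)) + 1/(1 - (1/(1 - x))) + ((1/(1 - x)) - 1)/(1/(1 - x)), which simplifies back to x + 1/(1 - x) + (x - 1)/x; check: E(4) = 53/12, E(-1/3) = 53/12.   [invariant]
(D) x^2  ->  (1/(1 - x))^2 = (x - 1)^(-2); check: E(4) = 16 but E(-1/3) = 1/9.   [not invariant]

Only (C) is unchanged. Indeed f(f(x)) = 1/(1 - 1/(1-x)) = (1-x)/(-x) = (x-1)/x, so E(x) = x + f(x) + f(f(x)) is the sum over the whole 3-cycle; applying f just permutes the three terms cyclically (x -> f(x) -> f(f(x)) -> x), leaving the sum unchanged.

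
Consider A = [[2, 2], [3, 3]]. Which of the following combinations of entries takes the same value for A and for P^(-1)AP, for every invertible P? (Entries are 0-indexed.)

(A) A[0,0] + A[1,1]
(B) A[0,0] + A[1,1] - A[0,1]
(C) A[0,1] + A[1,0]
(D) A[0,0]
A

A[0,0] + A[1,1] is the trace of A. By the cyclic property of the trace, tr(P^(-1)AP) = tr(APP^(-1)) = tr(A), so it is the same for every matrix similar to A.

The other combinations are not similarity invariants. For example, take P = [[1, 2], [0, 1]] (det P = 1), so P^(-1) = [[1, -2], [0, 1]] and
B = P^(-1)AP = [[-4, -12], [3, 9]].
Evaluating each option on A and on B:
(A) A[0,0] + A[1,1]: 5 for A, 5 for B -> unchanged
(B) A[0,0] + A[1,1] - A[0,1]: 3 for A, 17 for B -> changes
(C) A[0,1] + A[1,0]: 5 for A, -9 for B -> changes
(D) A[0,0]: 2 for A, -4 for B -> changes

Only (A) A[0,0] + A[1,1] = 5 survives (and it does so for every P, not just this one), so it is the invariant.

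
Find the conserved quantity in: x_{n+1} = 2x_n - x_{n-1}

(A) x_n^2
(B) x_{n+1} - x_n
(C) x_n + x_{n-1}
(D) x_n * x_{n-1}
B

For the recurrence x_{n+1} = 2x_n - x_{n-1}:

If x_{n+1} = 2x_n - x_{n-1}, then:
x_{n+1} - x_n = x_n - x_{n-1}
The first difference is constant throughout the sequence.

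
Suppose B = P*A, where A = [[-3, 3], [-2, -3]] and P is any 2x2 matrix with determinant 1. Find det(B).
15

By the multiplicative property of determinants, det(B) = det(P*A) = det(P) * det(A) = det(A),
so the determinant is invariant under multiplication by any determinant-1 matrix; we just need det(A).

det(A) = (-3)(-3) - (3)(-2) = 9 - (-6) = 15

Therefore det(B) = 1 * 15 = 15.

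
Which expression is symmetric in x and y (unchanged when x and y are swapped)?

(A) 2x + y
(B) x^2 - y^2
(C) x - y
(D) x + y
D

A symmetric expression is unchanged when the variables are permuted; here the transformation to test is the swap (x, y) -> (y, x).
Substitute the transformed coordinates into each option and compare with the original:
(A) 2x + y  ->  2(y) + (x) = x + 2y   [differs from 2x + y: not invariant]
(B) x^2 - y^2  ->  (y)^2 - (x)^2 = -x^2 + y^2   [differs from x^2 - y^2: not invariant]
(C) x - y  ->  (y) - (x) = -x + y   [differs from x - y: not invariant]
(D) x + y  ->  (y) + (x) = x + y   [equals x + y: invariant]

Only option (D), x + y, is unchanged by the transformation.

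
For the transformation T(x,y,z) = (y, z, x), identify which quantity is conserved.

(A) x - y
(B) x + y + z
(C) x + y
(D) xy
B

Apply T(x,y,z) = (y, z, x) to each option, i.e. replace (x, y, z) by the transformed coordinates.
Substitute the transformed coordinates into each option and compare with the original:
(A) x - y  ->  (y) - (z) = y - z   [differs from x - y: not invariant]
(B) x + y + z  ->  (y) + (z) + (x) = x + y + z   [equals x + y + z: invariant]
(C) x + y  ->  (y) + (z) = y + z   [differs from x + y: not invariant]
(D) xy  ->  (y)(z) = yz   [differs from xy: not invariant]

Only option (B), x + y + z, is unchanged by the transformation.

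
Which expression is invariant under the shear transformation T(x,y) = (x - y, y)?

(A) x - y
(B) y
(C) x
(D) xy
B

Under the shear T(x,y) = (x - y, y):
Substitute the transformed coordinates into each option and compare with the original:
(A) x - y  ->  (x - y) - (y) = x - 2y   [differs from x - y: not invariant]
(B) y  ->  (y) = y   [equals y: invariant]
(C) x  ->  (x - y) = x - y   [differs from x: not invariant]
(D) xy  ->  (x - y)(y) = xy - y^2   [differs from xy: not invariant]

Only option (B), y, is unchanged by the transformation.
A horizontal shear moves points parallel to the x-axis, so the y-coordinate (and any function of y alone) is unchanged.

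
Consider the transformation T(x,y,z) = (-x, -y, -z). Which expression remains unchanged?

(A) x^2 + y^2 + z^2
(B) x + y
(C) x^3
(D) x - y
A

Apply T(x,y,z) = (-x, -y, -z) to each option, i.e. replace (x, y, z) by the transformed coordinates.
Substitute the transformed coordinates into each option and compare with the original:
(A) x^2 + y^2 + z^2  ->  (-x)^2 + (-y)^2 + (-z)^2 = x^2 + y^2 + z^2   [equals x^2 + y^2 + z^2: invariant]
(B) x + y  ->  (-x) + (-y) = -x - y   [differs from x + y: not invariant]
(C) x^3  ->  (-x)^3 = -x^3   [differs from x^3: not invariant]
(D) x - y  ->  (-x) - (-y) = -x + y   [differs from x - y: not invariant]

Only option (A), x^2 + y^2 + z^2, is unchanged by the transformation.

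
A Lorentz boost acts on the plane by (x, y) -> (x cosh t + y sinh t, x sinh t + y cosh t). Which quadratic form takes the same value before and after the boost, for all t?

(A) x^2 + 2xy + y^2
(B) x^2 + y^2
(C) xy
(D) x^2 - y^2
D

Write x' = x cosh t + y sinh t, y' = x sinh t + y cosh t and substitute into each option:
(A) x^2 + 2xy + y^2: (x' + y')^2 with x' + y' = (x + y)(cosh t + sinh t) = (x + y)e^t, so it becomes (x + y)^2 e^(2t)   [not invariant for t != 0]
(B) x^2 + y^2: (x cosh t + y sinh t)^2 + (x sinh t + y cosh t)^2 = (x^2 + y^2)(cosh^2 t + sinh^2 t) + 4xy sinh t cosh t = (x^2 + y^2) cosh 2t + 2xy sinh 2t   [not invariant for t != 0]
(C) xy: (x cosh t + y sinh t)(x sinh t + y cosh t) = xy(cosh^2 t + sinh^2 t) + (x^2 + y^2) sinh t cosh t = xy cosh 2t + (x^2 + y^2)(sinh 2t)/2   [not invariant for t != 0]
(D) x^2 - y^2: (x cosh t + y sinh t)^2 - (x sinh t + y cosh t)^2 = x^2(cosh^2 t - sinh^2 t) + 2xy(cosh t sinh t - sinh t cosh t) + y^2(sinh^2 t - cosh^2 t) = x^2 - y^2   [invariant, using cosh^2 t - sinh^2 t = 1]

Only (D) x^2 - y^2 is unchanged; it is the Minkowski form preserved by Lorentz boosts, just as x^2 + y^2 is preserved by ordinary rotations.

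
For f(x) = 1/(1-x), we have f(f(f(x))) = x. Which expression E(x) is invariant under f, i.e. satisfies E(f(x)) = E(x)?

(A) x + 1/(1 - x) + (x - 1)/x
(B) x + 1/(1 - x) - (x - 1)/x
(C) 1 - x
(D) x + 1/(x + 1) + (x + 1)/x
A

Replace x by f(x) = 1/(1 - x) in each option and simplify. As a quick numerical cross-check, also compare E(5) with E(f(5)) = E(-1/4).

(A) x + 1/(1 - x) + (x - 1)/x  ->  (1/(1 - x)) + 1/(1 - (1/(1 - x))) + ((1/(1 - x)) - 1)/(1/(1 - x)), which simplifies back to x + 1/(1 - x) + (x - 1)/x; check: E(5) = 111/20, E(-1/4) = 111/20.   [invariant]
(B) x + 1/(1 - x) - (x - 1)/x  ->  (1/(1 - x)) + 1/(1 - (1/(1 - x))) - ((1/(1 - x)) - 1)/(1/(1 - x)) = (x^2(1 - x) - x + (x - 1)^2)/(x(x - 1)); check: E(5) = 79/20 but E(-1/4) = -89/20.   [not invariant]
(C) 1 - x  ->  1 - (1/(1 - x)) = x/(x - 1); check: E(5) = -4 but E(-1/4) = 5/4.   [not invariant]
(D) x + 1/(x + 1) + (x + 1)/x  ->  (1/(1 - x)) + 1/((1/(1 - x)) + 1) + ((1/(1 - x)) + 1)/(1/(1 - x)) = (-x^3 + 6x^2 - 11x + 7)/(x^2 - 3x + 2); check: E(5) = 191/30 but E(-1/4) = -23/12.   [not invariant]

Only (A) is unchanged. Indeed f(f(x)) = 1/(1 - 1/(1-x)) = (1-x)/(-x) = (x-1)/x, so E(x) = x + f(x) + f(f(x)) is the sum over the whole 3-cycle; applying f just permutes the three terms cyclically (x -> f(x) -> f(f(x)) -> x), leaving the sum unchanged.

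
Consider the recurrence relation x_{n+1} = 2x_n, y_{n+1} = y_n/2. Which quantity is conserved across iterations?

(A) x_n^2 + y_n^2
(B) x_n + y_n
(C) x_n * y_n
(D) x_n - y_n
C

For the recurrence x_{n+1} = 2x_n, y_{n+1} = y_n/2:

x_{n+1} * y_{n+1} = (2x_n) * (y_n/2) = x_n * y_n
The product is conserved.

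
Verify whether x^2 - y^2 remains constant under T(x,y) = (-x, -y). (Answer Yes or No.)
Yes

Substitute T(x,y) = (-x, -y) into the expression and compare with the original.

Original: x^2 - y^2
After applying T: (-x)^2 - (-y)^2 = x^2 - y^2

This is identical to the original x^2 - y^2, so the expression is invariant.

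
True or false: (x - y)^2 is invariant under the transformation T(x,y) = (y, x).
True

Substitute T(x,y) = (y, x) into the expression and compare with the original.

Original: (x - y)^2
After applying T: ((y) - (x))^2 = x^2 - 2xy + y^2

This is identical to the original (x - y)^2, so the expression is invariant.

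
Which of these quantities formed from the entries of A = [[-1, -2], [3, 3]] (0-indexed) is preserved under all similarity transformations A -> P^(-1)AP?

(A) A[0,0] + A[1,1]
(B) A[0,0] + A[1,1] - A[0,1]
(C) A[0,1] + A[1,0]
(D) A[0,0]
A

A[0,0] + A[1,1] is the trace of A. By the cyclic property of the trace, tr(P^(-1)AP) = tr(APP^(-1)) = tr(A), so it is the same for every matrix similar to A.

The other combinations are not similarity invariants. For example, take P = [[2, 1], [1, 1]] (det P = 1), so P^(-1) = [[1, -1], [-1, 2]] and
B = P^(-1)AP = [[-13, -9], [22, 15]].
Evaluating each option on A and on B:
(A) A[0,0] + A[1,1]: 2 for A, 2 for B -> unchanged
(B) A[0,0] + A[1,1] - A[0,1]: 4 for A, 11 for B -> changes
(C) A[0,1] + A[1,0]: 1 for A, 13 for B -> changes
(D) A[0,0]: -1 for A, -13 for B -> changes

Only (A) A[0,0] + A[1,1] = 2 survives (and it does so for every P, not just this one), so it is the invariant.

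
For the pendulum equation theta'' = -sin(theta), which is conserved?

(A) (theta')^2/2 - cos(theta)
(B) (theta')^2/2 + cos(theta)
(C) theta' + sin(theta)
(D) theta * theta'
A

A first integral I satisfies dI/dt = 0 along every solution. Differentiate each option and use the equation of motion:
(A) d/dt[(theta')^2/2 - cos(theta)] = theta' theta'' + sin(theta) theta' = theta'(-sin(theta)) + theta' sin(theta) = 0
(B) d/dt[(theta')^2/2 + cos(theta)] = theta' theta'' - sin(theta) theta' = -2 theta' sin(theta), not identically 0
(C) d/dt[theta' + sin(theta)] = theta'' + cos(theta) theta' = -sin(theta) + theta' cos(theta), not identically 0
(D) d/dt[theta * theta'] = (theta')^2 + theta theta'' = (theta')^2 - theta sin(theta), not identically 0

Only (A) has zero time-derivative. This is the total energy: kinetic (theta')^2/2 plus potential -cos(theta).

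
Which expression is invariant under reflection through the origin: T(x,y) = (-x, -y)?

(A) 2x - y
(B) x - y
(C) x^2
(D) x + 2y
C

The map is reflection through the origin: T(x,y) = (-x, -y).
Substitute the transformed coordinates into each option and compare with the original:
(A) 2x - y  ->  2(-x) - (-y) = -2x + y   [differs from 2x - y: not invariant]
(B) x - y  ->  (-x) - (-y) = -x + y   [differs from x - y: not invariant]
(C) x^2  ->  (-x)^2 = x^2   [equals x^2: invariant]
(D) x + 2y  ->  (-x) + 2(-y) = -x - 2y   [differs from x + 2y: not invariant]

Only option (C), x^2, is unchanged by the transformation.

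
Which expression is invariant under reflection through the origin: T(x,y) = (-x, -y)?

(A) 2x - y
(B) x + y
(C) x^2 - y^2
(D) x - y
C

The map is reflection through the origin: T(x,y) = (-x, -y).
Substitute the transformed coordinates into each option and compare with the original:
(A) 2x - y  ->  2(-x) - (-y) = -2x + y   [differs from 2x - y: not invariant]
(B) x + y  ->  (-x) + (-y) = -x - y   [differs from x + y: not invariant]
(C) x^2 - y^2  ->  (-x)^2 - (-y)^2 = x^2 - y^2   [equals x^2 - y^2: invariant]
(D) x - y  ->  (-x) - (-y) = -x + y   [differs from x - y: not invariant]

Only option (C), x^2 - y^2, is unchanged by the transformation.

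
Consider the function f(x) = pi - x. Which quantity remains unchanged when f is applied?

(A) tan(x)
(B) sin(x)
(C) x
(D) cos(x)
B

For f(x) = pi - x:
sin(pi - x) = sin(x), so sine is invariant under this transformation.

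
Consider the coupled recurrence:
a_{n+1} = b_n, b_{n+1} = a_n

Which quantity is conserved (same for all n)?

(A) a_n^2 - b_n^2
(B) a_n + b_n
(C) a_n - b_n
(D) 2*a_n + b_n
B

Replace a_n by a_{n+1} = b_n and b_n by b_{n+1} = a_n in each option and simplify:
(A) a_n^2 - b_n^2  ->  (b_n)^2 - (a_n)^2 = -a_n^2 + b_n^2   [not conserved]
(B) a_n + b_n  ->  (b_n) + (a_n) = a_n + b_n   [conserved]
(C) a_n - b_n  ->  (b_n) - (a_n) = -a_n + b_n   [not conserved]
(D) 2*a_n + b_n  ->  2*(b_n) + (a_n) = a_n + 2*b_n   [not conserved]

Only (B) a_n + b_n returns to itself after one step, so it is the conserved quantity.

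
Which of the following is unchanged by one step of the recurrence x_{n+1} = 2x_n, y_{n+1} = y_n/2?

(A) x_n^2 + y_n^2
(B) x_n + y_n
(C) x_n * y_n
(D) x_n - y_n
C

For the recurrence x_{n+1} = 2x_n, y_{n+1} = y_n/2:

x_{n+1} * y_{n+1} = (2x_n) * (y_n/2) = x_n * y_n
The product is conserved.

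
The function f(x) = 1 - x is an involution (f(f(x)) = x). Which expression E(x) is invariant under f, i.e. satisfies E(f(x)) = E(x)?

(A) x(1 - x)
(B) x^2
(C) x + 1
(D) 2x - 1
A

Replace x by f(x) = 1 - x in each option and simplify. As a quick numerical cross-check, also compare E(3) with E(f(3)) = E(-2).

(A) x(1 - x)  ->  (1 - x)(1 - (1 - x)), which simplifies back to x(1 - x); check: E(3) = -6, E(-2) = -6.   [invariant]
(B) x^2  ->  (1 - x)^2 = (x - 1)^2; check: E(3) = 9 but E(-2) = 4.   [not invariant]
(C) x + 1  ->  (1 - x) + 1 = 2 - x; check: E(3) = 4 but E(-2) = -1.   [not invariant]
(D) 2x - 1  ->  2(1 - x) - 1 = 1 - 2x; check: E(3) = 5 but E(-2) = -5.   [not invariant]

Only (A) is unchanged. E is symmetric under swapping x with f(x) = 1 - x, which is exactly what an involution does.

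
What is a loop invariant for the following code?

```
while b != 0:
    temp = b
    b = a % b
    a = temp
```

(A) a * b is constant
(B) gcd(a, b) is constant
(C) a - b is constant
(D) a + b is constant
B

A loop invariant must hold before the first iteration and be re-established by every execution of the body.

(B) gcd(a, b) is constant: One iteration replaces (a, b) by (b, a mod b). Since a mod b = a - q*b for an integer q, any common divisor of a and b divides b and a mod b, and conversely; hence gcd(b, a mod b) = gcd(a, b). For instance (21, 10) -> (10, 1) keeps gcd = 1. At exit b = 0 and a = gcd of the original inputs.

The other options fail:
(A) a * b is constant: e.g. (a, b) = (21, 10) -> (10, 1): the product goes from 210 to 10.
(C) a - b is constant: e.g. (a, b) = (21, 10) -> (10, 1): the difference goes from 11 to 9.
(D) a + b is constant: e.g. (a, b) = (21, 10) -> (10, 1): the sum goes from 31 to 11.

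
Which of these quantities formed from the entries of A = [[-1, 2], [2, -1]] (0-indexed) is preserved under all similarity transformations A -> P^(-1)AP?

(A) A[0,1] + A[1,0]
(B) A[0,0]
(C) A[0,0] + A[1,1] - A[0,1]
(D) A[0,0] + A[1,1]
D

A[0,0] + A[1,1] is the trace of A. By the cyclic property of the trace, tr(P^(-1)AP) = tr(APP^(-1)) = tr(A), so it is the same for every matrix similar to A.

The other combinations are not similarity invariants. For example, take P = [[1, -1], [0, 1]] (det P = 1), so P^(-1) = [[1, 1], [0, 1]] and
B = P^(-1)AP = [[1, 0], [2, -3]].
Evaluating each option on A and on B:
(A) A[0,1] + A[1,0]: 4 for A, 2 for B -> changes
(B) A[0,0]: -1 for A, 1 for B -> changes
(C) A[0,0] + A[1,1] - A[0,1]: -4 for A, -2 for B -> changes
(D) A[0,0] + A[1,1]: -2 for A, -2 for B -> unchanged

Only (D) A[0,0] + A[1,1] = -2 survives (and it does so for every P, not just this one), so it is the invariant.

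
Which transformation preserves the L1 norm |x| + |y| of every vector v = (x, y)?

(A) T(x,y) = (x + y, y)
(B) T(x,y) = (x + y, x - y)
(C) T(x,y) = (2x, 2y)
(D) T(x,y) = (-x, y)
D

A transformation preserves a norm if ||T(v)|| = ||v|| for every v; a single vector where the norm changes rules an option out.

(A) T(x,y) = (x + y, y): v = (0, 1) has norm |0| + |1| = 1, but T(v) = (1, 1) has norm 2 -- not preserved.
(B) T(x,y) = (x + y, x - y): v = (1, 0) has norm |1| + |0| = 1, but T(v) = (1, 1) has norm 2 -- not preserved.
(C) T(x,y) = (2x, 2y): v = (1, 0) has norm |1| + |0| = 1, but T(v) = (2, 0) has norm 2 -- not preserved.
(D) T(x,y) = (-x, y): preserves the norm -- it only permutes the coordinates and/or flips signs, which leaves |x| + |y| unchanged.

Therefore the answer is (D).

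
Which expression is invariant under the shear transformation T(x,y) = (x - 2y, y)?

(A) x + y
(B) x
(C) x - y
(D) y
D

Under the shear T(x,y) = (x - 2y, y):
Substitute the transformed coordinates into each option and compare with the original:
(A) x + y  ->  (x - 2y) + (y) = x - y   [differs from x + y: not invariant]
(B) x  ->  (x - 2y) = x - 2y   [differs from x: not invariant]
(C) x - y  ->  (x - 2y) - (y) = x - 3y   [differs from x - y: not invariant]
(D) y  ->  (y) = y   [equals y: invariant]

Only option (D), y, is unchanged by the transformation.
A horizontal shear moves points parallel to the x-axis, so the y-coordinate (and any function of y alone) is unchanged.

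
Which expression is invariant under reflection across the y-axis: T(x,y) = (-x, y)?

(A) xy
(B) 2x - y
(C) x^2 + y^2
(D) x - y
C

The map is reflection across the y-axis: T(x,y) = (-x, y).
Substitute the transformed coordinates into each option and compare with the original:
(A) xy  ->  (-x)(y) = -xy   [differs from xy: not invariant]
(B) 2x - y  ->  2(-x) - (y) = -2x - y   [differs from 2x - y: not invariant]
(C) x^2 + y^2  ->  (-x)^2 + (y)^2 = x^2 + y^2   [equals x^2 + y^2: invariant]
(D) x - y  ->  (-x) - (y) = -x - y   [differs from x - y: not invariant]

Only option (C), x^2 + y^2, is unchanged by the transformation.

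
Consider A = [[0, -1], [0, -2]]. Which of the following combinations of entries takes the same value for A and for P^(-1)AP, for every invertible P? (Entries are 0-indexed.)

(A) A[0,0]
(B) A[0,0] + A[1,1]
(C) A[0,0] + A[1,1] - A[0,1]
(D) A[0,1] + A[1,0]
B

A[0,0] + A[1,1] is the trace of A. By the cyclic property of the trace, tr(P^(-1)AP) = tr(APP^(-1)) = tr(A), so it is the same for every matrix similar to A.

The other combinations are not similarity invariants. For example, take P = [[2, 1], [1, 1]] (det P = 1), so P^(-1) = [[1, -1], [-1, 2]] and
B = P^(-1)AP = [[1, 1], [-3, -3]].
Evaluating each option on A and on B:
(A) A[0,0]: 0 for A, 1 for B -> changes
(B) A[0,0] + A[1,1]: -2 for A, -2 for B -> unchanged
(C) A[0,0] + A[1,1] - A[0,1]: -1 for A, -3 for B -> changes
(D) A[0,1] + A[1,0]: -1 for A, -2 for B -> changes

Only (B) A[0,0] + A[1,1] = -2 survives (and it does so for every P, not just this one), so it is the invariant.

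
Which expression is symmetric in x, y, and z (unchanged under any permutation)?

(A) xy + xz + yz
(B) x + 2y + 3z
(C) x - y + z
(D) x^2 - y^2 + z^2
A

A symmetric expression is unchanged when the variables are permuted; here the transformation to test is the swap (x, y) -> (y, x).
A symmetric expression must survive every permutation; the single swap x <-> y already eliminates the distractors, and the keyed expression is also unchanged by x <-> z and y <-> z (each variable enters it in exactly the same way).
Substitute the transformed coordinates into each option and compare with the original:
(A) xy + xz + yz  ->  (y)(x) + (y)z + (x)z = xy + xz + yz   [equals xy + xz + yz: invariant]
(B) x + 2y + 3z  ->  (y) + 2(x) + 3z = 2x + y + 3z   [differs from x + 2y + 3z: not invariant]
(C) x - y + z  ->  (y) - (x) + z = -x + y + z   [differs from x - y + z: not invariant]
(D) x^2 - y^2 + z^2  ->  (y)^2 - (x)^2 + z^2 = -x^2 + y^2 + z^2   [differs from x^2 - y^2 + z^2: not invariant]

Only option (A), xy + xz + yz, is unchanged by the transformation.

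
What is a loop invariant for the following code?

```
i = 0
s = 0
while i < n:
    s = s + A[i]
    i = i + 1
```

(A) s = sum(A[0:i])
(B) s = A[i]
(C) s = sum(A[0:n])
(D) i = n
A

A loop invariant must hold before the first iteration and be re-established by every execution of the body.

(A) s = sum(A[0:i]): Initially i = 0 and s = 0 = sum of the empty slice A[0:0]. If s = sum(A[0:i]) holds at the top of an iteration, the body sets s to sum(A[0:i]) + A[i] = sum(A[0:i+1]) and then i to i+1, so s = sum(A[0:i]) holds again. At exit i = n, giving s = sum(A[0:n]).

The other options fail:
(B) s = A[i]: after the first iteration s = A[0] but i = 1, so s = A[i] compares s with the wrong element (and fails in general).
(C) s = sum(A[0:n]): false before the loop (s = 0, not the full sum) -- it only becomes true at exit.
(D) i = n: false initially (i = 0); it is the exit condition, not an invariant.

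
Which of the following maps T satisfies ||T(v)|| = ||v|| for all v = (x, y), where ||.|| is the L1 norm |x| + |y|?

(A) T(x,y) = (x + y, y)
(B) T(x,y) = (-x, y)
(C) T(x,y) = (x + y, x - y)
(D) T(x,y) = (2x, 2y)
B

A transformation preserves a norm if ||T(v)|| = ||v|| for every v; a single vector where the norm changes rules an option out.

(A) T(x,y) = (x + y, y): v = (0, 1) has norm |0| + |1| = 1, but T(v) = (1, 1) has norm 2 -- not preserved.
(B) T(x,y) = (-x, y): preserves the norm -- it only permutes the coordinates and/or flips signs, which leaves |x| + |y| unchanged.
(C) T(x,y) = (x + y, x - y): v = (1, 0) has norm |1| + |0| = 1, but T(v) = (1, 1) has norm 2 -- not preserved.
(D) T(x,y) = (2x, 2y): v = (1, 0) has norm |1| + |0| = 1, but T(v) = (2, 0) has norm 2 -- not preserved.

Therefore the answer is (B).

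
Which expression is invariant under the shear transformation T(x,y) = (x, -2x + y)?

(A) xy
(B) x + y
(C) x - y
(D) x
D

Under the shear T(x,y) = (x, -2x + y):
Substitute the transformed coordinates into each option and compare with the original:
(A) xy  ->  (x)(-2x + y) = -2x^2 + xy   [differs from xy: not invariant]
(B) x + y  ->  (x) + (-2x + y) = -x + y   [differs from x + y: not invariant]
(C) x - y  ->  (x) - (-2x + y) = 3x - y   [differs from x - y: not invariant]
(D) x  ->  (x) = x   [equals x: invariant]

Only option (D), x, is unchanged by the transformation.
A vertical shear moves points parallel to the y-axis, so the x-coordinate (and any function of x alone) is unchanged.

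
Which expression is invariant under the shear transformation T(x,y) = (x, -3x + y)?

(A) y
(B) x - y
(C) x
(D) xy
C

Under the shear T(x,y) = (x, -3x + y):
Substitute the transformed coordinates into each option and compare with the original:
(A) y  ->  (-3x + y) = -3x + y   [differs from y: not invariant]
(B) x - y  ->  (x) - (-3x + y) = 4x - y   [differs from x - y: not invariant]
(C) x  ->  (x) = x   [equals x: invariant]
(D) xy  ->  (x)(-3x + y) = -3x^2 + xy   [differs from xy: not invariant]

Only option (C), x, is unchanged by the transformation.
A vertical shear moves points parallel to the y-axis, so the x-coordinate (and any function of x alone) is unchanged.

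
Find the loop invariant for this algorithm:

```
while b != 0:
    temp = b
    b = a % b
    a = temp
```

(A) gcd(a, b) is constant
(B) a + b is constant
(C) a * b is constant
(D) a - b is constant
A

A loop invariant must hold before the first iteration and be re-established by every execution of the body.

(A) gcd(a, b) is constant: One iteration replaces (a, b) by (b, a mod b). Since a mod b = a - q*b for an integer q, any common divisor of a and b divides b and a mod b, and conversely; hence gcd(b, a mod b) = gcd(a, b). For instance (36, 7) -> (7, 1) keeps gcd = 1. At exit b = 0 and a = gcd of the original inputs.

The other options fail:
(B) a + b is constant: e.g. (a, b) = (36, 7) -> (7, 1): the sum goes from 43 to 8.
(C) a * b is constant: e.g. (a, b) = (36, 7) -> (7, 1): the product goes from 252 to 7.
(D) a - b is constant: e.g. (a, b) = (36, 7) -> (7, 1): the difference goes from 29 to 6.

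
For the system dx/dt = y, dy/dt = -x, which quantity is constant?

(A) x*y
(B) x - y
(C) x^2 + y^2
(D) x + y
C

A first integral I satisfies dI/dt = 0 along every solution. Differentiate each option and use the equation of motion:
(A) d/dt[x*y] = (dx/dt)y + x(dy/dt) = y^2 - x^2, not identically 0
(B) d/dt[x - y] = y - (-x) = x + y, not identically 0
(C) d/dt[x^2 + y^2] = 2x*dx/dt + 2y*dy/dt = 2x*y + 2y*(-x) = 0
(D) d/dt[x + y] = y + (-x) = y - x, not identically 0

Only (C) has zero time-derivative. So x^2 + y^2 (the squared radius; trajectories are circles) is the conserved quantity.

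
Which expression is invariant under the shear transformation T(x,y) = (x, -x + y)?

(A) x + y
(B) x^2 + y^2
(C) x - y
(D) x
D

Under the shear T(x,y) = (x, -x + y):
Substitute the transformed coordinates into each option and compare with the original:
(A) x + y  ->  (x) + (-x + y) = y   [differs from x + y: not invariant]
(B) x^2 + y^2  ->  (x)^2 + (-x + y)^2 = 2x^2 - 2xy + y^2   [differs from x^2 + y^2: not invariant]
(C) x - y  ->  (x) - (-x + y) = 2x - y   [differs from x - y: not invariant]
(D) x  ->  (x) = x   [equals x: invariant]

Only option (D), x, is unchanged by the transformation.
A vertical shear moves points parallel to the y-axis, so the x-coordinate (and any function of x alone) is unchanged.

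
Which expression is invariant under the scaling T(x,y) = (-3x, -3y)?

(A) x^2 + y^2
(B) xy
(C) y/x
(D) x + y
C

Under the uniform scaling T(x,y) = (-3x, -3y):
Substitute the transformed coordinates into each option and compare with the original:
(A) x^2 + y^2  ->  (-3x)^2 + (-3y)^2 = 9x^2 + 9y^2   [differs from x^2 + y^2: not invariant]
(B) xy  ->  (-3x)(-3y) = 9xy   [differs from xy: not invariant]
(C) y/x  ->  (-3y)/(-3x) = y/x   [equals y/x: invariant]
(D) x + y  ->  (-3x) + (-3y) = -3x - 3y   [differs from x + y: not invariant]

Only option (C), y/x, is unchanged by the transformation.
The common factor -3 cancels in a ratio of coordinates, while sums, products and sums of squares pick up factors of -3 or 9.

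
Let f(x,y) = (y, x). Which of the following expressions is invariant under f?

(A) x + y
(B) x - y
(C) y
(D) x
A

For f(x,y) = (y, x):
After applying f: x' = y, y' = x. So x' + y' = y + x = x + y.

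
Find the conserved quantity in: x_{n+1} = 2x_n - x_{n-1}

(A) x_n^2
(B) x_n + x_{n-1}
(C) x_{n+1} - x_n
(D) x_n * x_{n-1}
C

For the recurrence x_{n+1} = 2x_n - x_{n-1}:

If x_{n+1} = 2x_n - x_{n-1}, then:
x_{n+1} - x_n = x_n - x_{n-1}
The first difference is constant throughout the sequence.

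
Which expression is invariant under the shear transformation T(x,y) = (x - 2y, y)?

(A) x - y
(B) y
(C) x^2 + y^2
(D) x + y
B

Under the shear T(x,y) = (x - 2y, y):
Substitute the transformed coordinates into each option and compare with the original:
(A) x - y  ->  (x - 2y) - (y) = x - 3y   [differs from x - y: not invariant]
(B) y  ->  (y) = y   [equals y: invariant]
(C) x^2 + y^2  ->  (x - 2y)^2 + (y)^2 = x^2 - 4xy + 5y^2   [differs from x^2 + y^2: not invariant]
(D) x + y  ->  (x - 2y) + (y) = x - y   [differs from x + y: not invariant]

Only option (B), y, is unchanged by the transformation.
A horizontal shear moves points parallel to the x-axis, so the y-coordinate (and any function of y alone) is unchanged.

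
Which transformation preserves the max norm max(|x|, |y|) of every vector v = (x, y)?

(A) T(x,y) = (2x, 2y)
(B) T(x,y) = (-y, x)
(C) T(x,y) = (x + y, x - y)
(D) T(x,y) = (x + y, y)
B

A transformation preserves a norm if ||T(v)|| = ||v|| for every v; a single vector where the norm changes rules an option out.

(A) T(x,y) = (2x, 2y): v = (1, 0) has norm max(|1|, |0|) = 1, but T(v) = (2, 0) has norm 2 -- not preserved.
(B) T(x,y) = (-y, x): preserves the norm -- it only permutes the coordinates and/or flips signs, which leaves max(|x|, |y|) unchanged.
(C) T(x,y) = (x + y, x - y): v = (1, 1) has norm max(|1|, |1|) = 1, but T(v) = (2, 0) has norm 2 -- not preserved.
(D) T(x,y) = (x + y, y): v = (1, 1) has norm max(|1|, |1|) = 1, but T(v) = (2, 1) has norm 2 -- not preserved.

Therefore the answer is (B).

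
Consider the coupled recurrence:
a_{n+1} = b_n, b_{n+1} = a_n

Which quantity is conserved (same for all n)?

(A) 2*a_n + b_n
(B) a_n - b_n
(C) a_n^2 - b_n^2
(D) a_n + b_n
D

Replace a_n by a_{n+1} = b_n and b_n by b_{n+1} = a_n in each option and simplify:
(A) 2*a_n + b_n  ->  2*(b_n) + (a_n) = a_n + 2*b_n   [not conserved]
(B) a_n - b_n  ->  (b_n) - (a_n) = -a_n + b_n   [not conserved]
(C) a_n^2 - b_n^2  ->  (b_n)^2 - (a_n)^2 = -a_n^2 + b_n^2   [not conserved]
(D) a_n + b_n  ->  (b_n) + (a_n) = a_n + b_n   [conserved]

Only (D) a_n + b_n returns to itself after one step, so it is the conserved quantity.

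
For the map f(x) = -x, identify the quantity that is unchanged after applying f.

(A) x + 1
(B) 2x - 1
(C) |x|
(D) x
C

For f(x) = -x:
Applying f replaces x by -x. Since |-x| = |x|, the absolute value is unchanged by f, whereas x -> -x, 2x - 1 -> -2x - 1 and x + 1 -> -x + 1 all change.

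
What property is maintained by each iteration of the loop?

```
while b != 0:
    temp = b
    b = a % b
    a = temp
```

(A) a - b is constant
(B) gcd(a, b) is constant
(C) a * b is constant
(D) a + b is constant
B

A loop invariant must hold before the first iteration and be re-established by every execution of the body.

(B) gcd(a, b) is constant: One iteration replaces (a, b) by (b, a mod b). Since a mod b = a - q*b for an integer q, any common divisor of a and b divides b and a mod b, and conversely; hence gcd(b, a mod b) = gcd(a, b). For instance (31, 4) -> (4, 3) keeps gcd = 1. At exit b = 0 and a = gcd of the original inputs.

The other options fail:
(A) a - b is constant: e.g. (a, b) = (31, 4) -> (4, 3): the difference goes from 27 to 1.
(C) a * b is constant: e.g. (a, b) = (31, 4) -> (4, 3): the product goes from 124 to 12.
(D) a + b is constant: e.g. (a, b) = (31, 4) -> (4, 3): the sum goes from 35 to 7.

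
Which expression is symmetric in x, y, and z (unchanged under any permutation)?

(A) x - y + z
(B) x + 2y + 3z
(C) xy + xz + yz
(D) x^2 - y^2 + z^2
C

A symmetric expression is unchanged when the variables are permuted; here the transformation to test is the swap (x, y) -> (y, x).
A symmetric expression must survive every permutation; the single swap x <-> y already eliminates the distractors, and the keyed expression is also unchanged by x <-> z and y <-> z (each variable enters it in exactly the same way).
Substitute the transformed coordinates into each option and compare with the original:
(A) x - y + z  ->  (y) - (x) + z = -x + y + z   [differs from x - y + z: not invariant]
(B) x + 2y + 3z  ->  (y) + 2(x) + 3z = 2x + y + 3z   [differs from x + 2y + 3z: not invariant]
(C) xy + xz + yz  ->  (y)(x) + (y)z + (x)z = xy + xz + yz   [equals xy + xz + yz: invariant]
(D) x^2 - y^2 + z^2  ->  (y)^2 - (x)^2 + z^2 = -x^2 + y^2 + z^2   [differs from x^2 - y^2 + z^2: not invariant]

Only option (C), xy + xz + yz, is unchanged by the transformation.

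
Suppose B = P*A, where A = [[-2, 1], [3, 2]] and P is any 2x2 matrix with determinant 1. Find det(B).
-7

By the multiplicative property of determinants, det(B) = det(P*A) = det(P) * det(A) = det(A),
so the determinant is invariant under multiplication by any determinant-1 matrix; we just need det(A).

det(A) = (-2)(2) - (1)(3) = -4 - 3 = -7

Therefore det(B) = 1 * (-7) = -7.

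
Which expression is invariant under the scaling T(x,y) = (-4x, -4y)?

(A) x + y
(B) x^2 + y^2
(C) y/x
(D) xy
C

Under the uniform scaling T(x,y) = (-4x, -4y):
Substitute the transformed coordinates into each option and compare with the original:
(A) x + y  ->  (-4x) + (-4y) = -4x - 4y   [differs from x + y: not invariant]
(B) x^2 + y^2  ->  (-4x)^2 + (-4y)^2 = 16x^2 + 16y^2   [differs from x^2 + y^2: not invariant]
(C) y/x  ->  (-4y)/(-4x) = y/x   [equals y/x: invariant]
(D) xy  ->  (-4x)(-4y) = 16xy   [differs from xy: not invariant]

Only option (C), y/x, is unchanged by the transformation.
The common factor -4 cancels in a ratio of coordinates, while sums, products and sums of squares pick up factors of -4 or 16.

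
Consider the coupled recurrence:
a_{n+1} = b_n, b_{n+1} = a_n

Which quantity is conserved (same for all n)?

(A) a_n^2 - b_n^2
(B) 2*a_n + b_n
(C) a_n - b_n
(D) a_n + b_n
D

Replace a_n by a_{n+1} = b_n and b_n by b_{n+1} = a_n in each option and simplify:
(A) a_n^2 - b_n^2  ->  (b_n)^2 - (a_n)^2 = -a_n^2 + b_n^2   [not conserved]
(B) 2*a_n + b_n  ->  2*(b_n) + (a_n) = a_n + 2*b_n   [not conserved]
(C) a_n - b_n  ->  (b_n) - (a_n) = -a_n + b_n   [not conserved]
(D) a_n + b_n  ->  (b_n) + (a_n) = a_n + b_n   [conserved]

Only (D) a_n + b_n returns to itself after one step, so it is the conserved quantity.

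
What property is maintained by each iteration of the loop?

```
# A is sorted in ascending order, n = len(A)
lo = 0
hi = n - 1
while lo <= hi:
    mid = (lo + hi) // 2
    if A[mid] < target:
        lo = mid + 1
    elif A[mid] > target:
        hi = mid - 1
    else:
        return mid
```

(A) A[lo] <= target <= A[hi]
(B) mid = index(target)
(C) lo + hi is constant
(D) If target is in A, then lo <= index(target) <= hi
D

A loop invariant must hold before the first iteration and be re-established by every execution of the body.

(D) If target is in A, then lo <= index(target) <= hi: Before the loop [lo, hi] = [0, n-1] covers every index. When A[mid] < target, sortedness puts target strictly to the right of mid, so setting lo = mid + 1 keeps index(target) in [lo, hi]; symmetrically for hi = mid - 1. Hence 'if target is in A then lo <= index(target) <= hi' holds after every iteration, and when lo > hi it proves target is absent.

The other options fail:
(A) A[lo] <= target <= A[hi]: fails when target is not in A (e.g. target < A[0] already violates it before the loop), so it is not maintained in general.
(B) mid = index(target): mid is just the current probe; it equals index(target) only on the iteration that returns.
(C) lo + hi is constant: each iteration moves exactly one of lo, hi, so lo + hi changes (e.g. 0 + (n-1) becomes (mid+1) + (n-1)).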